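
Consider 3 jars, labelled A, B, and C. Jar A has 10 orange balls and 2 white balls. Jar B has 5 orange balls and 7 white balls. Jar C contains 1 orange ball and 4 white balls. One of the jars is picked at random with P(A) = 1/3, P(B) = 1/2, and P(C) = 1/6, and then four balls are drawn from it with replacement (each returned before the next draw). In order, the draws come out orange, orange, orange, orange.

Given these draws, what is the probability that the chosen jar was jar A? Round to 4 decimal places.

0.9129

The likelihood of the observed sequence under each hypothesis: P(data | jar A) = (10/12)(10/12)(10/12)(10/12) = 0.48225; P(data | jar B) = (5/12)(5/12)(5/12)(5/12) = 0.030141; P(data | jar C) = (1/5)(1/5)(1/5)(1/5) = 0.0016.
Multiplying each by its prior: 1/3 · 0.48225 = 0.16075, 1/2 · 0.030141 = 0.01507, 1/6 · 0.0016 = 0.00026667; with total 0.17609.
Therefore the posterior P(jar A | data) = (0.16075) / (0.17609) = 0.9129.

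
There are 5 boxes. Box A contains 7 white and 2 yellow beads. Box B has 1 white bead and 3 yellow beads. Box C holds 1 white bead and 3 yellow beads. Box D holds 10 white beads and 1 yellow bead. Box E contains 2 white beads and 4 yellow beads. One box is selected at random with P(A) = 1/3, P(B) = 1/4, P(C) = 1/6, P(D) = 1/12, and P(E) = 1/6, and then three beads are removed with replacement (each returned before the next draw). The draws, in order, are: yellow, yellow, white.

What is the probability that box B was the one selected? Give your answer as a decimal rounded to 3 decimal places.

0.364

Compute the likelihood of the observed sequence for each case: P(data | box A) = (2/9)(2/9)(7/9) = 0.038409; P(data | box B) = (3/4)(3/4)(1/4) = 0.14062; P(data | box C) = (3/4)(3/4)(1/4) = 0.14062; P(data | box D) = (1/11)(1/11)(10/11) = 0.0075131; P(data | box E) = (4/6)(4/6)(2/6) = 0.14815.
Multiplying each by its prior: 1/3 · 0.038409 = 0.012803, 1/4 · 0.14062 = 0.035156, 1/6 · 0.14062 = 0.023438, 1/12 · 0.0075131 = 0.0006261, 1/6 · 0.14815 = 0.024691; these sum to 0.096714.
Therefore the posterior P(box B | data) = (0.035156) / (0.096714) = 0.36351.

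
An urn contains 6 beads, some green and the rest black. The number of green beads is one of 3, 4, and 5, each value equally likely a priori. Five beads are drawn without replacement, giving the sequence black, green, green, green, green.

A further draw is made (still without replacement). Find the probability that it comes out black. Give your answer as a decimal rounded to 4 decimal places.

0.2857

Compute the likelihood of the observed sequence for each case: P(data | r = 3) = (3/6)(3/5)(2/4)(1/3)(0/2) = 0; P(data | r = 4) = (2/6)(4/5)(3/4)(2/3)(1/2) = 1/15; P(data | r = 5) = (1/6)(5/5)(4/4)(3/3)(2/2) = 1/6.
Multiplying each by its prior: 1/3 · 0 = 0, 1/3 · 1/15 = 1/45, 1/3 · 1/6 = 1/18; with total 7/90.
Dividing through by the total gives posterior P(r = 3 | data) = 0, P(r = 4 | data) = 2/7, P(r = 5 | data) = 5/7.
So P(black next | data) = Σ P(black next | H) P(H | data) = (1)(2/7) + (0)(5/7) = 2/7.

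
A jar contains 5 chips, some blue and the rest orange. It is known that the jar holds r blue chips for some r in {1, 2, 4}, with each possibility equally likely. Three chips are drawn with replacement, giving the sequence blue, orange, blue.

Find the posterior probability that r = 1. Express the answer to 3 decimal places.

Compute the likelihood of the observed sequence for each case: P(data | r = 1) = (1/5)(4/5)(1/5) = 4/125; P(data | r = 2) = (2/5)(3/5)(2/5) = 12/125; P(data | r = 4) = (4/5)(1/5)(4/5) = 16/125.
Weighting by the prior gives 1/3 · 4/125 = 4/375, 1/3 · 12/125 = 4/125, 1/3 · 16/125 = 16/375; summing to 32/375.
So P(r = 1 | data) = (4/375) / (32/375) = 1/8.

0.125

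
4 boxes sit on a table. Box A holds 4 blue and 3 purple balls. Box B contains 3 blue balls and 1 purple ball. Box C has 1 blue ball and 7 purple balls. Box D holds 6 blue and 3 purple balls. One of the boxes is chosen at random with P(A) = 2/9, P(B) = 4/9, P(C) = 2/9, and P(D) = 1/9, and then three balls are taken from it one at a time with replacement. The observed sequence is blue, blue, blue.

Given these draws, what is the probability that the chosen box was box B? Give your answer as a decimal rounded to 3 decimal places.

0.715

Compute the likelihood of the observed sequence for each case: P(data | box A) = (4/7)(4/7)(4/7) = 0.18659; P(data | box B) = (3/4)(3/4)(3/4) = 0.42188; P(data | box C) = (1/8)(1/8)(1/8) = 0.0019531; P(data | box D) = (6/9)(6/9)(6/9) = 0.2963.
Multiplying each by its prior: 2/9 · 0.18659 = 0.041464, 4/9 · 0.42188 = 0.1875, 2/9 · 0.0019531 = 0.00043403, 1/9 · 0.2963 = 0.032922; these sum to 0.26232.
Hence P(box B | data) = (0.1875) / (0.26232) = 0.71478.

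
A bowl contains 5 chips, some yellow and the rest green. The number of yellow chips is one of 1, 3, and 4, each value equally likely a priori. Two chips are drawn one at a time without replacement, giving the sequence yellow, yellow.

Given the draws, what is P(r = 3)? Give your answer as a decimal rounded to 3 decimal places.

0.333

The likelihood of the observed sequence under each hypothesis: P(data | r = 1) = (1/5)(0/4) = 0; P(data | r = 3) = (3/5)(2/4) = 3/10; P(data | r = 4) = (4/5)(3/4) = 3/5.
Weighting by the prior gives 1/3 · 0 = 0, 1/3 · 3/10 = 1/10, 1/3 · 3/5 = 1/5; these sum to 3/10.
So P(r = 3 | data) = (1/10) / (3/10) = 1/3.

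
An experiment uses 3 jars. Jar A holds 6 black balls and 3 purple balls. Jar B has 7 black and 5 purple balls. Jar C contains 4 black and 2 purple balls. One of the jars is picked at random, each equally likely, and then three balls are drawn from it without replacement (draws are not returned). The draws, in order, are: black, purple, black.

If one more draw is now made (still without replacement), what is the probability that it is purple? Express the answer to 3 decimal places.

0.366

For each hypothesis, P(data | H) works out to: P(data | jar A) = (6/9)(3/8)(5/7) = 5/28; P(data | jar B) = (7/12)(5/11)(6/10) = 7/44; P(data | jar C) = (4/6)(2/5)(3/4) = 1/5.
The prior-weighted likelihoods are 1/3 · 5/28 = 5/84, 1/3 · 7/44 = 7/132, 1/3 · 1/5 = 1/15; these sum to 69/385.
Normalising, the posterior is P(jar A | data) = 0.33213, P(jar B | data) = 0.29589, P(jar C | data) = 0.37198.
Averaging over the posterior, P(purple next | data) = (1/3)(0.33213) + (4/9)(0.29589) + (1/3)(0.37198) = 0.36621.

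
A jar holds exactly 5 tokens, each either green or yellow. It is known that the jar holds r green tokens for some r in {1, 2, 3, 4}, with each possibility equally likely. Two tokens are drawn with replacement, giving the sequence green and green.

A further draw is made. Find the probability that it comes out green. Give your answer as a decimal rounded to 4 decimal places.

For each hypothesis, P(data | H) works out to: P(data | r = 1) = (1/5)(1/5) = 1/25; P(data | r = 2) = (2/5)(2/5) = 4/25; P(data | r = 3) = (3/5)(3/5) = 9/25; P(data | r = 4) = (4/5)(4/5) = 16/25.
Weighting by the prior gives 1/4 · 1/25 = 1/100, 1/4 · 4/25 = 1/25, 1/4 · 9/25 = 9/100, 1/4 · 16/25 = 4/25; with total 3/10.
The posterior is then P(r = 1 | data) = 1/30, P(r = 2 | data) = 2/15, P(r = 3 | data) = 3/10, P(r = 4 | data) = 8/15.
Averaging over the posterior, P(green next | data) = (1/5)(1/30) + (2/5)(2/15) + (3/5)(3/10) + (4/5)(8/15) = 2/3.

0.6667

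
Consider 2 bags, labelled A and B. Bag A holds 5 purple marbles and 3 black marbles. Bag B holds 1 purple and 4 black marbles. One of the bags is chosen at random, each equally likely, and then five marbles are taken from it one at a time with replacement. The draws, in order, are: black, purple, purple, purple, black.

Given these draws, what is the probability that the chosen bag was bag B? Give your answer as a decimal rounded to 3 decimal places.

0.130

Under each hypothesis, the probability of the observed sequence is: P(data | bag A) = (3/8)(5/8)(5/8)(5/8)(3/8) = 0.034332; P(data | bag B) = (4/5)(1/5)(1/5)(1/5)(4/5) = 0.00512.
The prior-weighted likelihoods are 1/2 · 0.034332 = 0.017166, 1/2 · 0.00512 = 0.00256; with total 0.019726.
By Bayes' rule, P(bag B | data) = (0.00256) / (0.019726) = 0.12978.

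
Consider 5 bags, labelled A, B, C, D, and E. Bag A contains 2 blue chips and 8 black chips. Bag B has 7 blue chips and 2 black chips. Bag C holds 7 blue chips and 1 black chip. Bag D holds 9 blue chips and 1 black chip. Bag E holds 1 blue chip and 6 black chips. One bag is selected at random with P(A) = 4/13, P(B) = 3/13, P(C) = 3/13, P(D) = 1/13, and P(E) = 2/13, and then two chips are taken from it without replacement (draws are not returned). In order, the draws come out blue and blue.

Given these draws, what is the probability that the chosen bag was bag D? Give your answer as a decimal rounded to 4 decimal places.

0.1636

Compute the likelihood of the observed sequence for each case: P(data | bag A) = (2/10)(1/9) = 1/45; P(data | bag B) = (7/9)(6/8) = 7/12; P(data | bag C) = (7/8)(6/7) = 3/4; P(data | bag D) = (9/10)(8/9) = 4/5; P(data | bag E) = (1/7)(0/6) = 0.
The prior-weighted likelihoods are 4/13 · 1/45 = 4/585, 3/13 · 7/12 = 7/52, 3/13 · 3/4 = 9/52, 1/13 · 4/5 = 4/65, 2/13 · 0 = 0; these sum to 44/117.
By Bayes' rule, P(bag D | data) = (4/65) / (44/117) = 9/55.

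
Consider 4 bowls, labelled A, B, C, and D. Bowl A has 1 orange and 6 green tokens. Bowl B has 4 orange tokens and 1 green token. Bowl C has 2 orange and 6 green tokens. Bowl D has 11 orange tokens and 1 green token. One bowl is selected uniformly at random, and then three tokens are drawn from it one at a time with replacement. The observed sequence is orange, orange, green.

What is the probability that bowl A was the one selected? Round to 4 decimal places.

The likelihood of the observed sequence under each hypothesis: P(data | bowl A) = (1/7)(1/7)(6/7) = 0.017493; P(data | bowl B) = (4/5)(4/5)(1/5) = 0.128; P(data | bowl C) = (2/8)(2/8)(6/8) = 0.046875; P(data | bowl D) = (11/12)(11/12)(1/12) = 0.070023.
The prior-weighted likelihoods are 1/4 · 0.017493 = 0.0043732, 1/4 · 0.128 = 0.032, 1/4 · 0.046875 = 0.011719, 1/4 · 0.070023 = 0.017506; with total 0.065598.
Hence P(bowl A | data) = (0.0043732) / (0.065598) = 0.066667.

0.0667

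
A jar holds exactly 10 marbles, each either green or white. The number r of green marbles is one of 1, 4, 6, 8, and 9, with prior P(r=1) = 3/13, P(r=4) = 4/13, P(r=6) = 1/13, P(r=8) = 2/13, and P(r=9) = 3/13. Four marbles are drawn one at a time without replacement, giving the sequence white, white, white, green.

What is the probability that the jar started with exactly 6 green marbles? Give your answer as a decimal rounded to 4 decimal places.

For each hypothesis, P(data | H) works out to: P(data | r = 1) = (9/10)(8/9)(7/8)(1/7) = 0.1; P(data | r = 4) = (6/10)(5/9)(4/8)(4/7) = 0.095238; P(data | r = 6) = (4/10)(3/9)(2/8)(6/7) = 0.028571; P(data | r = 8) = (2/10)(1/9)(0/8) = 0; P(data | r = 9) = (1/10)(0/9) = 0.
Multiplying each by its prior: 3/13 · 0.1 = 0.023077, 4/13 · 0.095238 = 0.029304, 1/13 · 0.028571 = 0.0021978, 2/13 · 0 = 0, 3/13 · 0 = 0; with total 0.054579.
By Bayes' rule, P(r = 6 | data) = (0.0021978) / (0.054579) = 0.040268.

0.0403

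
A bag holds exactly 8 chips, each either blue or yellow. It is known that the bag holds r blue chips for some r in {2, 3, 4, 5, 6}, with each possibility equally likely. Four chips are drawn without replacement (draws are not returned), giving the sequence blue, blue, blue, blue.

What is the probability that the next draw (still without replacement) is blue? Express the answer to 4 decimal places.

0.4167

The likelihood of the observed sequence under each hypothesis: P(data | r = 2) = (2/8)(1/7)(0/6) = 0; P(data | r = 3) = (3/8)(2/7)(1/6)(0/5) = 0; P(data | r = 4) = (4/8)(3/7)(2/6)(1/5) = 1/70; P(data | r = 5) = (5/8)(4/7)(3/6)(2/5) = 1/14; P(data | r = 6) = (6/8)(5/7)(4/6)(3/5) = 3/14.
Weighting by the prior gives 1/5 · 0 = 0, 1/5 · 0 = 0, 1/5 · 1/70 = 1/350, 1/5 · 1/14 = 1/70, 1/5 · 3/14 = 3/70; these sum to 3/50.
Dividing through by the total gives posterior P(r = 2 | data) = 0, P(r = 3 | data) = 0, P(r = 4 | data) = 1/21, P(r = 5 | data) = 5/21, P(r = 6 | data) = 5/7.
So P(blue next | data) = Σ P(blue next | H) P(H | data) = (0)(1/21) + (1/4)(5/21) + (1/2)(5/7) = 5/12.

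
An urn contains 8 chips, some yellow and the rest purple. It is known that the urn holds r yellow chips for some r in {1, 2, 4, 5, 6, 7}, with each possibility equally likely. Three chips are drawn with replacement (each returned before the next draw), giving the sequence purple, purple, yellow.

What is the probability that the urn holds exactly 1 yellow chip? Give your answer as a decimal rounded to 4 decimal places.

For each hypothesis, P(data | H) works out to: P(data | r = 1) = (7/8)(7/8)(1/8) = 0.095703; P(data | r = 2) = (6/8)(6/8)(2/8) = 0.14062; P(data | r = 4) = (4/8)(4/8)(4/8) = 0.125; P(data | r = 5) = (3/8)(3/8)(5/8) = 0.087891; P(data | r = 6) = (2/8)(2/8)(6/8) = 0.046875; P(data | r = 7) = (1/8)(1/8)(7/8) = 0.013672.
The prior-weighted likelihoods are 1/6 · 0.095703 = 0.015951, 1/6 · 0.14062 = 0.023438, 1/6 · 0.125 = 0.020833, 1/6 · 0.087891 = 0.014648, 1/6 · 0.046875 = 0.0078125, 1/6 · 0.013672 = 0.0022786; these sum to 0.084961.
By Bayes' rule, P(r = 1 | data) = (0.015951) / (0.084961) = 0.18774.

0.1877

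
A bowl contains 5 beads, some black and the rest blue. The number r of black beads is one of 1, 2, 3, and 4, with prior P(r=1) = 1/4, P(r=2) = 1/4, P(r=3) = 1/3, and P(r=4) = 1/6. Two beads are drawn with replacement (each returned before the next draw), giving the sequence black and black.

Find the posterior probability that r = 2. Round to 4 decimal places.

0.1446

The likelihood of the observed sequence under each hypothesis: P(data | r = 1) = (1/5)(1/5) = 1/25; P(data | r = 2) = (2/5)(2/5) = 4/25; P(data | r = 3) = (3/5)(3/5) = 9/25; P(data | r = 4) = (4/5)(4/5) = 16/25.
The prior-weighted likelihoods are 1/4 · 1/25 = 1/100, 1/4 · 4/25 = 1/25, 1/3 · 9/25 = 3/25, 1/6 · 16/25 = 8/75; with total 83/300.
So P(r = 2 | data) = (1/25) / (83/300) = 12/83.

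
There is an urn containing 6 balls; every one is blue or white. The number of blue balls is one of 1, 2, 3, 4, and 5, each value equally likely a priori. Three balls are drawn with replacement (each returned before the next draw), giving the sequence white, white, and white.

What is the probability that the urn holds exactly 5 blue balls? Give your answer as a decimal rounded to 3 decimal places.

The likelihood of the observed sequence under each hypothesis: P(data | r = 1) = (5/6)(5/6)(5/6) = 0.5787; P(data | r = 2) = (4/6)(4/6)(4/6) = 0.2963; P(data | r = 3) = (3/6)(3/6)(3/6) = 0.125; P(data | r = 4) = (2/6)(2/6)(2/6) = 0.037037; P(data | r = 5) = (1/6)(1/6)(1/6) = 0.0046296.
Weighting by the prior gives 1/5 · 0.5787 = 0.11574, 1/5 · 0.2963 = 0.059259, 1/5 · 0.125 = 0.025, 1/5 · 0.037037 = 0.0074074, 1/5 · 0.0046296 = 0.00092593; with total 0.20833.
By Bayes' rule, P(r = 5 | data) = (0.00092593) / (0.20833) = 0.0044444.

0.004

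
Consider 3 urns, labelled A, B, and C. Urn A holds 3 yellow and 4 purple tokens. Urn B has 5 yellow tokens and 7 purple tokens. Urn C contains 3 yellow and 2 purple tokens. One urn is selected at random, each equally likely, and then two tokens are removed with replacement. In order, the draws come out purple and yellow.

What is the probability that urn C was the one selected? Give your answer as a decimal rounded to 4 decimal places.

The likelihood of the observed sequence under each hypothesis: P(data | urn A) = (4/7)(3/7) = 0.2449; P(data | urn B) = (7/12)(5/12) = 0.24306; P(data | urn C) = (2/5)(3/5) = 0.24.
The prior-weighted likelihoods are 1/3 · 0.2449 = 0.081633, 1/3 · 0.24306 = 0.081019, 1/3 · 0.24 = 0.08; with total 0.24265.
Therefore the posterior P(urn C | data) = (0.08) / (0.24265) = 0.32969.

0.3297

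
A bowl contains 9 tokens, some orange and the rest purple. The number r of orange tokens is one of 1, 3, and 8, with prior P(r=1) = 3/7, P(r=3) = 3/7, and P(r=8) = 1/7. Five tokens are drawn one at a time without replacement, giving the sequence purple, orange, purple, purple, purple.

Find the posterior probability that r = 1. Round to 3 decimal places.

The likelihood of the observed sequence under each hypothesis: P(data | r = 1) = (8/9)(1/8)(7/7)(6/6)(5/5) = 1/9; P(data | r = 3) = (6/9)(3/8)(5/7)(4/6)(3/5) = 1/14; P(data | r = 8) = (1/9)(8/8)(0/7) = 0.
Weighting by the prior gives 3/7 · 1/9 = 1/21, 3/7 · 1/14 = 3/98, 1/7 · 0 = 0; with total 23/294.
So P(r = 1 | data) = (1/21) / (23/294) = 14/23.

0.609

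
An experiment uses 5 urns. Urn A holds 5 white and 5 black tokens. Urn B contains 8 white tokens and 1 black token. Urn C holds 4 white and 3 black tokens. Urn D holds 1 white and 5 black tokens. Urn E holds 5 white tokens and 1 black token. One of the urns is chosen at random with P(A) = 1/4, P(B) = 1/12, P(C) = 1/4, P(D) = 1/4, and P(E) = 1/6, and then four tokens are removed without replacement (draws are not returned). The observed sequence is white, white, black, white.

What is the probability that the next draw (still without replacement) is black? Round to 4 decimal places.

0.3300

The likelihood of the observed sequence under each hypothesis: P(data | urn A) = (5/10)(4/9)(5/8)(3/7) = 0.059524; P(data | urn B) = (8/9)(7/8)(1/7)(6/6) = 0.11111; P(data | urn C) = (4/7)(3/6)(3/5)(2/4) = 0.085714; P(data | urn D) = (1/6)(0/5) = 0; P(data | urn E) = (5/6)(4/5)(1/4)(3/3) = 0.16667.
The prior-weighted likelihoods are 1/4 · 0.059524 = 0.014881, 1/12 · 0.11111 = 0.0092593, 1/4 · 0.085714 = 0.021429, 1/4 · 0 = 0, 1/6 · 0.16667 = 0.027778; summing to 0.073347.
The posterior is then P(urn A | data) = 0.20289, P(urn B | data) = 0.12624, P(urn C | data) = 0.29216, P(urn D | data) = 0, P(urn E | data) = 0.37872.
Averaging over the posterior, P(black next | data) = (2/3)(0.20289) + (0)(0.12624) + (2/3)(0.29216) + (0)(0.37872) = 0.33003.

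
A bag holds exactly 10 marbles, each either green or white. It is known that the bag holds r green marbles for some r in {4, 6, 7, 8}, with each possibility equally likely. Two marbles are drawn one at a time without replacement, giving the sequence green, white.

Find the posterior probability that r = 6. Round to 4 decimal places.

Under each hypothesis, the probability of the observed sequence is: P(data | r = 4) = (4/10)(6/9) = 4/15; P(data | r = 6) = (6/10)(4/9) = 4/15; P(data | r = 7) = (7/10)(3/9) = 7/30; P(data | r = 8) = (8/10)(2/9) = 8/45.
Weighting by the prior gives 1/4 · 4/15 = 1/15, 1/4 · 4/15 = 1/15, 1/4 · 7/30 = 7/120, 1/4 · 8/45 = 2/45; with total 17/72.
Hence P(r = 6 | data) = (1/15) / (17/72) = 24/85.

0.2824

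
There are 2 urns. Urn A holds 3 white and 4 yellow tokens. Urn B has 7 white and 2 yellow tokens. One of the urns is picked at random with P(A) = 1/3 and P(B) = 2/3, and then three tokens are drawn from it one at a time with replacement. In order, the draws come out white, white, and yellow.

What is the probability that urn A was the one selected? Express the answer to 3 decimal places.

Compute the likelihood of the observed sequence for each case: P(data | urn A) = (3/7)(3/7)(4/7) = 0.10496; P(data | urn B) = (7/9)(7/9)(2/9) = 0.13443.
Weighting by the prior gives 1/3 · 0.10496 = 0.034985, 2/3 · 0.13443 = 0.08962; these sum to 0.12461.
By Bayes' rule, P(urn A | data) = (0.034985) / (0.12461) = 0.28077.

0.281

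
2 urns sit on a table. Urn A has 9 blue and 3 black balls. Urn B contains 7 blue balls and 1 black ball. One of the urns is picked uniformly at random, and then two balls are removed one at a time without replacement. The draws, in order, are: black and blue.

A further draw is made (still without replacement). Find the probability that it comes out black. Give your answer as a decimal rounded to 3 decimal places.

0.124

Under each hypothesis, the probability of the observed sequence is: P(data | urn A) = (3/12)(9/11) = 9/44; P(data | urn B) = (1/8)(7/7) = 1/8.
Weighting by the prior gives 1/2 · 9/44 = 9/88, 1/2 · 1/8 = 1/16; summing to 29/176.
The posterior is then P(urn A | data) = 18/29, P(urn B | data) = 11/29.
The predictive probability is P(black next | data) = (1/5)(18/29) + (0)(11/29) = 18/145.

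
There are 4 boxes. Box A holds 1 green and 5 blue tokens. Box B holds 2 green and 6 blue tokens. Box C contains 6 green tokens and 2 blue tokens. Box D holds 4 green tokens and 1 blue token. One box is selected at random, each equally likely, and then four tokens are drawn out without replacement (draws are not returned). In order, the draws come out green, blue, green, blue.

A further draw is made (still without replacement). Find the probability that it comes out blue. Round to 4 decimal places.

0.5000

For each hypothesis, P(data | H) works out to: P(data | box A) = (1/6)(5/5)(0/4) = 0; P(data | box B) = (2/8)(6/7)(1/6)(5/5) = 1/28; P(data | box C) = (6/8)(2/7)(5/6)(1/5) = 1/28; P(data | box D) = (4/5)(1/4)(3/3)(0/2) = 0.
The prior-weighted likelihoods are 1/4 · 0 = 0, 1/4 · 1/28 = 1/112, 1/4 · 1/28 = 1/112, 1/4 · 0 = 0; summing to 1/56.
Dividing through by the total gives posterior P(box A | data) = 0, P(box B | data) = 1/2, P(box C | data) = 1/2, P(box D | data) = 0.
So P(blue next | data) = Σ P(blue next | H) P(H | data) = (1)(1/2) + (0)(1/2) = 1/2.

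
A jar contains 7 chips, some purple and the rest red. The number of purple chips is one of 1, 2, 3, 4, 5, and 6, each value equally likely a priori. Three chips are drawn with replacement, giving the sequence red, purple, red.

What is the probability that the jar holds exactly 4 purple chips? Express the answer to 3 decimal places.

The likelihood of the observed sequence under each hypothesis: P(data | r = 1) = (6/7)(1/7)(6/7) = 0.10496; P(data | r = 2) = (5/7)(2/7)(5/7) = 0.14577; P(data | r = 3) = (4/7)(3/7)(4/7) = 0.13994; P(data | r = 4) = (3/7)(4/7)(3/7) = 0.10496; P(data | r = 5) = (2/7)(5/7)(2/7) = 0.058309; P(data | r = 6) = (1/7)(6/7)(1/7) = 0.017493.
Multiplying each by its prior: 1/6 · 0.10496 = 0.017493, 1/6 · 0.14577 = 0.024295, 1/6 · 0.13994 = 0.023324, 1/6 · 0.10496 = 0.017493, 1/6 · 0.058309 = 0.0097182, 1/6 · 0.017493 = 0.0029155; these sum to 0.095238.
Hence P(r = 4 | data) = (0.017493) / (0.095238) = 0.18367.

0.184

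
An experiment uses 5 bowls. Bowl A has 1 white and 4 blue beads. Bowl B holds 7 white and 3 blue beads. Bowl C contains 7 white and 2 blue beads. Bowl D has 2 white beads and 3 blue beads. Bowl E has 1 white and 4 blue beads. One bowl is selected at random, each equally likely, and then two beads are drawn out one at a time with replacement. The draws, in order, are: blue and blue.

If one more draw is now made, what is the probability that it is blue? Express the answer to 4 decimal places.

0.7182

For each hypothesis, P(data | H) works out to: P(data | bowl A) = (4/5)(4/5) = 0.64; P(data | bowl B) = (3/10)(3/10) = 0.09; P(data | bowl C) = (2/9)(2/9) = 0.049383; P(data | bowl D) = (3/5)(3/5) = 0.36; P(data | bowl E) = (4/5)(4/5) = 0.64.
The prior-weighted likelihoods are 1/5 · 0.64 = 0.128, 1/5 · 0.09 = 0.018, 1/5 · 0.049383 = 0.0098765, 1/5 · 0.36 = 0.072, 1/5 · 0.64 = 0.128; summing to 0.35588.
Dividing through by the total gives posterior P(bowl A | data) = 0.35968, P(bowl B | data) = 0.050579, P(bowl C | data) = 0.027753, P(bowl D | data) = 0.20232, P(bowl E | data) = 0.35968.
Averaging over the posterior, P(blue next | data) = (4/5)(0.35968) + (3/10)(0.050579) + (2/9)(0.027753) + (3/5)(0.20232) + (4/5)(0.35968) = 0.71821.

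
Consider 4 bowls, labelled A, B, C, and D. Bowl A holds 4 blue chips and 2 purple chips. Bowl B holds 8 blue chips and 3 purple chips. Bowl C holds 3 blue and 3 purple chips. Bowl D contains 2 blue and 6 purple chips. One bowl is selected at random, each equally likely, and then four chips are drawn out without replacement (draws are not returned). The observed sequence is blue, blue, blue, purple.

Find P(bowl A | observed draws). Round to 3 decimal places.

For each hypothesis, P(data | H) works out to: P(data | bowl A) = (4/6)(3/5)(2/4)(2/3) = 2/15; P(data | bowl B) = (8/11)(7/10)(6/9)(3/8) = 7/55; P(data | bowl C) = (3/6)(2/5)(1/4)(3/3) = 1/20; P(data | bowl D) = (2/8)(1/7)(0/6) = 0.
The prior-weighted likelihoods are 1/4 · 2/15 = 1/30, 1/4 · 7/55 = 7/220, 1/4 · 1/20 = 1/80, 1/4 · 0 = 0; these sum to 41/528.
Hence P(bowl A | data) = (1/30) / (41/528) = 88/205.

0.429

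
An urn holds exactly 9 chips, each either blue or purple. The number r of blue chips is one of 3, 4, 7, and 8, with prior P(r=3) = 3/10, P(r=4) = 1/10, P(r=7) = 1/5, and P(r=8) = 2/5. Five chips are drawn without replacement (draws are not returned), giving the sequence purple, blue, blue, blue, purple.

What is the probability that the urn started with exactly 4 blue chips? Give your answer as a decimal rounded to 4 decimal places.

For each hypothesis, P(data | H) works out to: P(data | r = 3) = (6/9)(3/8)(2/7)(1/6)(5/5) = 0.011905; P(data | r = 4) = (5/9)(4/8)(3/7)(2/6)(4/5) = 0.031746; P(data | r = 7) = (2/9)(7/8)(6/7)(5/6)(1/5) = 0.027778; P(data | r = 8) = (1/9)(8/8)(7/7)(6/6)(0/5) = 0.
Multiplying each by its prior: 3/10 · 0.011905 = 0.0035714, 1/10 · 0.031746 = 0.0031746, 1/5 · 0.027778 = 0.0055556, 2/5 · 0 = 0; with total 0.012302.
Therefore the posterior P(r = 4 | data) = (0.0031746) / (0.012302) = 0.25806.

0.2581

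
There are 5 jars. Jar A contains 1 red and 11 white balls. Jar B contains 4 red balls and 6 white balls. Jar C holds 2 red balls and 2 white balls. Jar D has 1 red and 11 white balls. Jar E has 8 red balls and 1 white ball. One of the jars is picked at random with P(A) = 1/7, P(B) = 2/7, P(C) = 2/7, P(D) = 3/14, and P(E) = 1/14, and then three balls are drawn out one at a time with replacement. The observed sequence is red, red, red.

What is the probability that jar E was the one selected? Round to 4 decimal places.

0.4806

Under each hypothesis, the probability of the observed sequence is: P(data | jar A) = (1/12)(1/12)(1/12) = 0.0005787; P(data | jar B) = (4/10)(4/10)(4/10) = 0.064; P(data | jar C) = (2/4)(2/4)(2/4) = 0.125; P(data | jar D) = (1/12)(1/12)(1/12) = 0.0005787; P(data | jar E) = (8/9)(8/9)(8/9) = 0.70233.
The prior-weighted likelihoods are 1/7 · 0.0005787 = 8.2672e-05, 2/7 · 0.064 = 0.018286, 2/7 · 0.125 = 0.035714, 3/14 · 0.0005787 = 0.00012401, 1/14 · 0.70233 = 0.050167; these sum to 0.10437.
By Bayes' rule, P(jar E | data) = (0.050167) / (0.10437) = 0.48065.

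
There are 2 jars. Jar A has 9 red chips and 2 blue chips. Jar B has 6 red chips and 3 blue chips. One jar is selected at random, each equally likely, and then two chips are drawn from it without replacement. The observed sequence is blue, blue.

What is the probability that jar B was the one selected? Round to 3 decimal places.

Compute the likelihood of the observed sequence for each case: P(data | jar A) = (2/11)(1/10) = 0.018182; P(data | jar B) = (3/9)(2/8) = 0.083333.
Multiplying each by its prior: 1/2 · 0.018182 = 0.0090909, 1/2 · 0.083333 = 0.041667; with total 0.050758.
By Bayes' rule, P(jar B | data) = (0.041667) / (0.050758) = 0.8209.

0.821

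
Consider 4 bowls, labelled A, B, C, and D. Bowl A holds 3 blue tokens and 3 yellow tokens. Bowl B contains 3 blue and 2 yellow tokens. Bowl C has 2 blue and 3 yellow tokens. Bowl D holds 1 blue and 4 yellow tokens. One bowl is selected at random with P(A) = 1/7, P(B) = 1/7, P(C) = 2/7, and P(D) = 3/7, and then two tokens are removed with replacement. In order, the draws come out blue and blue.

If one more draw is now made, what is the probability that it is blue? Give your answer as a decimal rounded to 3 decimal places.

The likelihood of the observed sequence under each hypothesis: P(data | bowl A) = (3/6)(3/6) = 1/4; P(data | bowl B) = (3/5)(3/5) = 9/25; P(data | bowl C) = (2/5)(2/5) = 4/25; P(data | bowl D) = (1/5)(1/5) = 1/25.
Multiplying each by its prior: 1/7 · 1/4 = 1/28, 1/7 · 9/25 = 9/175, 2/7 · 4/25 = 8/175, 3/7 · 1/25 = 3/175; these sum to 3/20.
The posterior is then P(bowl A | data) = 0.2381, P(bowl B | data) = 0.34286, P(bowl C | data) = 0.30476, P(bowl D | data) = 0.11429.
The predictive probability is P(blue next | data) = (1/2)(0.2381) + (3/5)(0.34286) + (2/5)(0.30476) + (1/5)(0.11429) = 0.46952.

0.470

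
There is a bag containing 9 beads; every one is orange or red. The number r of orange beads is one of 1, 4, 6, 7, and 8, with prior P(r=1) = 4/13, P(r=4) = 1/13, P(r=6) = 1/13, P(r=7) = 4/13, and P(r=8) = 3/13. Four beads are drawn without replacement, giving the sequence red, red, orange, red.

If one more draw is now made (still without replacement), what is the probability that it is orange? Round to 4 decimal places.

0.1111

Compute the likelihood of the observed sequence for each case: P(data | r = 1) = (8/9)(7/8)(1/7)(6/6) = 0.11111; P(data | r = 4) = (5/9)(4/8)(4/7)(3/6) = 0.079365; P(data | r = 6) = (3/9)(2/8)(6/7)(1/6) = 0.011905; P(data | r = 7) = (2/9)(1/8)(7/7)(0/6) = 0; P(data | r = 8) = (1/9)(0/8) = 0.
The prior-weighted likelihoods are 4/13 · 0.11111 = 0.034188, 1/13 · 0.079365 = 0.006105, 1/13 · 0.011905 = 0.00091575, 4/13 · 0 = 0, 3/13 · 0 = 0; these sum to 0.041209.
Dividing through by the total gives posterior P(r = 1 | data) = 0.82963, P(r = 4 | data) = 0.14815, P(r = 6 | data) = 0.022222, P(r = 7 | data) = 0, P(r = 8 | data) = 0.
The predictive probability is P(orange next | data) = (0)(0.82963) + (3/5)(0.14815) + (1)(0.022222) = 0.11111.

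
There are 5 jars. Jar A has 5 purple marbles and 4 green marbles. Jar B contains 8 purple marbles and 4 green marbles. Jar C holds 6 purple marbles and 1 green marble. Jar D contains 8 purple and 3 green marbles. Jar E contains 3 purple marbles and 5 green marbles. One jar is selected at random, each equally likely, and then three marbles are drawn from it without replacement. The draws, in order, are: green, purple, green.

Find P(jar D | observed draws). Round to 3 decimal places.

The likelihood of the observed sequence under each hypothesis: P(data | jar A) = (4/9)(5/8)(3/7) = 0.11905; P(data | jar B) = (4/12)(8/11)(3/10) = 0.072727; P(data | jar C) = (1/7)(6/6)(0/5) = 0; P(data | jar D) = (3/11)(8/10)(2/9) = 0.048485; P(data | jar E) = (5/8)(3/7)(4/6) = 0.17857.
Multiplying each by its prior: 1/5 · 0.11905 = 0.02381, 1/5 · 0.072727 = 0.014545, 1/5 · 0 = 0, 1/5 · 0.048485 = 0.009697, 1/5 · 0.17857 = 0.035714; summing to 0.083766.
Therefore the posterior P(jar D | data) = (0.009697) / (0.083766) = 0.11576.

0.116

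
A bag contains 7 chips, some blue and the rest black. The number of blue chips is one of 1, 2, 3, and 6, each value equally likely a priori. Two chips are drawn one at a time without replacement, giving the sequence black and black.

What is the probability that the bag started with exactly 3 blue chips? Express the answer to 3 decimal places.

0.194

For each hypothesis, P(data | H) works out to: P(data | r = 1) = (6/7)(5/6) = 5/7; P(data | r = 2) = (5/7)(4/6) = 10/21; P(data | r = 3) = (4/7)(3/6) = 2/7; P(data | r = 6) = (1/7)(0/6) = 0.
The prior-weighted likelihoods are 1/4 · 5/7 = 5/28, 1/4 · 10/21 = 5/42, 1/4 · 2/7 = 1/14, 1/4 · 0 = 0; summing to 31/84.
By Bayes' rule, P(r = 3 | data) = (1/14) / (31/84) = 6/31.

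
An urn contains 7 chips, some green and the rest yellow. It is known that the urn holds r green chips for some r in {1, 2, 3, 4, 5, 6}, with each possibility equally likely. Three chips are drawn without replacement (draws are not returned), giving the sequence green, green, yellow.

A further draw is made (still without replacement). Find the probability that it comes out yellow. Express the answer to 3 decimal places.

Under each hypothesis, the probability of the observed sequence is: P(data | r = 1) = (1/7)(0/6) = 0; P(data | r = 2) = (2/7)(1/6)(5/5) = 1/21; P(data | r = 3) = (3/7)(2/6)(4/5) = 4/35; P(data | r = 4) = (4/7)(3/6)(3/5) = 6/35; P(data | r = 5) = (5/7)(4/6)(2/5) = 4/21; P(data | r = 6) = (6/7)(5/6)(1/5) = 1/7.
Weighting by the prior gives 1/6 · 0 = 0, 1/6 · 1/21 = 1/126, 1/6 · 4/35 = 2/105, 1/6 · 6/35 = 1/35, 1/6 · 4/21 = 2/63, 1/6 · 1/7 = 1/42; these sum to 1/9.
Dividing through by the total gives posterior P(r = 1 | data) = 0, P(r = 2 | data) = 1/14, P(r = 3 | data) = 6/35, P(r = 4 | data) = 9/35, P(r = 5 | data) = 2/7, P(r = 6 | data) = 3/14.
So P(yellow next | data) = Σ P(yellow next | H) P(H | data) = (1)(1/14) + (3/4)(6/35) + (1/2)(9/35) + (1/4)(2/7) + (0)(3/14) = 2/5.

0.400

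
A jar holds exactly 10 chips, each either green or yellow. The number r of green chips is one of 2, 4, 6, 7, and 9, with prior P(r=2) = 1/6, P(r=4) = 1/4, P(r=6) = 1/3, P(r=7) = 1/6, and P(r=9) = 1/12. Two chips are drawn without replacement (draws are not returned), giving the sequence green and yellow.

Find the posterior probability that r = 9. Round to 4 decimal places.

0.0359

Under each hypothesis, the probability of the observed sequence is: P(data | r = 2) = (2/10)(8/9) = 0.17778; P(data | r = 4) = (4/10)(6/9) = 0.26667; P(data | r = 6) = (6/10)(4/9) = 0.26667; P(data | r = 7) = (7/10)(3/9) = 0.23333; P(data | r = 9) = (9/10)(1/9) = 0.1.
The prior-weighted likelihoods are 1/6 · 0.17778 = 0.02963, 1/4 · 0.26667 = 0.066667, 1/3 · 0.26667 = 0.088889, 1/6 · 0.23333 = 0.038889, 1/12 · 0.1 = 0.0083333; these sum to 0.23241.
By Bayes' rule, P(r = 9 | data) = (0.0083333) / (0.23241) = 0.035857.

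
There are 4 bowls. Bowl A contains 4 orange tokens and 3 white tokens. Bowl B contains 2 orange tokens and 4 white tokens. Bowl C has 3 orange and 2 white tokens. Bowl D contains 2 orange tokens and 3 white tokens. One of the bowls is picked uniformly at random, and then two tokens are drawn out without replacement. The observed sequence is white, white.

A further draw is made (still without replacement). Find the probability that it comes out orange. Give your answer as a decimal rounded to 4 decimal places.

0.6515

Compute the likelihood of the observed sequence for each case: P(data | bowl A) = (3/7)(2/6) = 1/7; P(data | bowl B) = (4/6)(3/5) = 2/5; P(data | bowl C) = (2/5)(1/4) = 1/10; P(data | bowl D) = (3/5)(2/4) = 3/10.
Multiplying each by its prior: 1/4 · 1/7 = 1/28, 1/4 · 2/5 = 1/10, 1/4 · 1/10 = 1/40, 1/4 · 3/10 = 3/40; with total 33/140.
The posterior is then P(bowl A | data) = 5/33, P(bowl B | data) = 14/33, P(bowl C | data) = 7/66, P(bowl D | data) = 7/22.
The predictive probability is P(orange next | data) = (4/5)(5/33) + (1/2)(14/33) + (1)(7/66) + (2/3)(7/22) = 43/66.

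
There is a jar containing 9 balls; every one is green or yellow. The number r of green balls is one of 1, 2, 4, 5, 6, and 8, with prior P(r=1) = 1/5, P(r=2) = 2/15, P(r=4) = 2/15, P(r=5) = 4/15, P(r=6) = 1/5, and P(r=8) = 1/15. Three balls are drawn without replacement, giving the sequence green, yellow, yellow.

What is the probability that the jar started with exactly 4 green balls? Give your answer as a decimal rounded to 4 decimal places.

0.1896

Under each hypothesis, the probability of the observed sequence is: P(data | r = 1) = (1/9)(8/8)(7/7) = 0.11111; P(data | r = 2) = (2/9)(7/8)(6/7) = 0.16667; P(data | r = 4) = (4/9)(5/8)(4/7) = 0.15873; P(data | r = 5) = (5/9)(4/8)(3/7) = 0.11905; P(data | r = 6) = (6/9)(3/8)(2/7) = 0.071429; P(data | r = 8) = (8/9)(1/8)(0/7) = 0.
Weighting by the prior gives 1/5 · 0.11111 = 0.022222, 2/15 · 0.16667 = 0.022222, 2/15 · 0.15873 = 0.021164, 4/15 · 0.11905 = 0.031746, 1/5 · 0.071429 = 0.014286, 1/15 · 0 = 0; summing to 0.11164.
Hence P(r = 4 | data) = (0.021164) / (0.11164) = 0.18957.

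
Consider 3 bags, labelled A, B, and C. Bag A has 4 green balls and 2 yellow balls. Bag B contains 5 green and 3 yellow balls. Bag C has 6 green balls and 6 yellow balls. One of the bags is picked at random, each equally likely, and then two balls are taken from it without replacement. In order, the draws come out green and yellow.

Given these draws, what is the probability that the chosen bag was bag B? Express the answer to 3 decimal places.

0.332

Compute the likelihood of the observed sequence for each case: P(data | bag A) = (4/6)(2/5) = 0.26667; P(data | bag B) = (5/8)(3/7) = 0.26786; P(data | bag C) = (6/12)(6/11) = 0.27273.
The prior-weighted likelihoods are 1/3 · 0.26667 = 0.088889, 1/3 · 0.26786 = 0.089286, 1/3 · 0.27273 = 0.090909; with total 0.26908.
Therefore the posterior P(bag B | data) = (0.089286) / (0.26908) = 0.33181.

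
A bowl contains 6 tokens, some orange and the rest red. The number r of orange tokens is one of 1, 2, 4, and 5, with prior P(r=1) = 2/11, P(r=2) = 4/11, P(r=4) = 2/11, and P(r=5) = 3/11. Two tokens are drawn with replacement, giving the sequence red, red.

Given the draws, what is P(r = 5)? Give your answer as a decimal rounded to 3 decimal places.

Compute the likelihood of the observed sequence for each case: P(data | r = 1) = (5/6)(5/6) = 25/36; P(data | r = 2) = (4/6)(4/6) = 4/9; P(data | r = 4) = (2/6)(2/6) = 1/9; P(data | r = 5) = (1/6)(1/6) = 1/36.
Weighting by the prior gives 2/11 · 25/36 = 25/198, 4/11 · 4/9 = 16/99, 2/11 · 1/9 = 2/99, 3/11 · 1/36 = 1/132; these sum to 125/396.
Therefore the posterior P(r = 5 | data) = (1/132) / (125/396) = 3/125.

0.024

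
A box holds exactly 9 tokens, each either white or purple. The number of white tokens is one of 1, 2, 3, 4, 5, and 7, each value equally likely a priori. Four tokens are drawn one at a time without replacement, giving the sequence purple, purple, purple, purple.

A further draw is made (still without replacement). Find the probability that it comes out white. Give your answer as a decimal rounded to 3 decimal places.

0.333

Compute the likelihood of the observed sequence for each case: P(data | r = 1) = (8/9)(7/8)(6/7)(5/6) = 5/9; P(data | r = 2) = (7/9)(6/8)(5/7)(4/6) = 5/18; P(data | r = 3) = (6/9)(5/8)(4/7)(3/6) = 5/42; P(data | r = 4) = (5/9)(4/8)(3/7)(2/6) = 5/126; P(data | r = 5) = (4/9)(3/8)(2/7)(1/6) = 1/126; P(data | r = 7) = (2/9)(1/8)(0/7) = 0.
The prior-weighted likelihoods are 1/6 · 5/9 = 5/54, 1/6 · 5/18 = 5/108, 1/6 · 5/42 = 5/252, 1/6 · 5/126 = 5/756, 1/6 · 1/126 = 1/756, 1/6 · 0 = 0; these sum to 1/6.
Normalising, the posterior is P(r = 1 | data) = 5/9, P(r = 2 | data) = 5/18, P(r = 3 | data) = 5/42, P(r = 4 | data) = 5/126, P(r = 5 | data) = 1/126, P(r = 7 | data) = 0.
The predictive probability is P(white next | data) = (1/5)(5/9) + (2/5)(5/18) + (3/5)(5/42) + (4/5)(5/126) + (1)(1/126) = 1/3.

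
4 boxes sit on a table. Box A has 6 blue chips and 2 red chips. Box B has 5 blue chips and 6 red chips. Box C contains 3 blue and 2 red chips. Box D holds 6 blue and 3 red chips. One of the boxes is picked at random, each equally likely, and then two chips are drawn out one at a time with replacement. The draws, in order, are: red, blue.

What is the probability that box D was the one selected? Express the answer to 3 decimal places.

Compute the likelihood of the observed sequence for each case: P(data | box A) = (2/8)(6/8) = 0.1875; P(data | box B) = (6/11)(5/11) = 0.24793; P(data | box C) = (2/5)(3/5) = 0.24; P(data | box D) = (3/9)(6/9) = 0.22222.
The prior-weighted likelihoods are 1/4 · 0.1875 = 0.046875, 1/4 · 0.24793 = 0.061983, 1/4 · 0.24 = 0.06, 1/4 · 0.22222 = 0.055556; these sum to 0.22441.
By Bayes' rule, P(box D | data) = (0.055556) / (0.22441) = 0.24756.

0.248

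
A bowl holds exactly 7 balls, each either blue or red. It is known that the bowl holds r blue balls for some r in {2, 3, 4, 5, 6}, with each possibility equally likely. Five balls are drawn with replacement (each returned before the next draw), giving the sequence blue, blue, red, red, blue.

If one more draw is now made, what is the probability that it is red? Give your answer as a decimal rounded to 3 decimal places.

0.421

For each hypothesis, P(data | H) works out to: P(data | r = 2) = (2/7)(2/7)(5/7)(5/7)(2/7) = 0.0119; P(data | r = 3) = (3/7)(3/7)(4/7)(4/7)(3/7) = 0.025704; P(data | r = 4) = (4/7)(4/7)(3/7)(3/7)(4/7) = 0.034271; P(data | r = 5) = (5/7)(5/7)(2/7)(2/7)(5/7) = 0.02975; P(data | r = 6) = (6/7)(6/7)(1/7)(1/7)(6/7) = 0.012852.
Weighting by the prior gives 1/5 · 0.0119 = 0.00238, 1/5 · 0.025704 = 0.0051407, 1/5 · 0.034271 = 0.0068543, 1/5 · 0.02975 = 0.0059499, 1/5 · 0.012852 = 0.0025704; with total 0.022895.
Dividing through by the total gives posterior P(r = 2 | data) = 0.10395, P(r = 3 | data) = 0.22453, P(r = 4 | data) = 0.29938, P(r = 5 | data) = 0.25988, P(r = 6 | data) = 0.11227.
So P(red next | data) = Σ P(red next | H) P(H | data) = (5/7)(0.10395) + (4/7)(0.22453) + (3/7)(0.29938) + (2/7)(0.25988) + (1/7)(0.11227) = 0.42115.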